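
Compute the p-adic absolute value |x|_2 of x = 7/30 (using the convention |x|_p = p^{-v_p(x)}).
|7/30|_2 = 2

Step 1 — compute v_2(x) by factoring powers of 2 out of the numerator and denominator: v_2(7/30) = -1. Step 2 — apply |x|_p = p^{-v_p(x)} = 2^{1} = 2.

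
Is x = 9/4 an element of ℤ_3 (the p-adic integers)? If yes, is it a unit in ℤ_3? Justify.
x ∈ ℤ_3 but not a unit; v_3(x) = 2 > 0

ℤ_3 = {x ∈ ℚ_3 : v_3(x) ≥ 0} and ℤ_3^× = {x ∈ ℤ_3 : v_3(x) = 0}. Here v_3(9/4) = v_3(num) − v_3(den) = 2; compare against these criteria.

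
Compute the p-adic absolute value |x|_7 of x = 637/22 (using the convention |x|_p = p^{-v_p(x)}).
|637/22|_7 = 1/49

Step 1 — compute v_7(x) by factoring powers of 7 out of the numerator and denominator: v_7(637/22) = 2. Step 2 — apply |x|_p = p^{-v_p(x)} = 7^{-2} = 1/49.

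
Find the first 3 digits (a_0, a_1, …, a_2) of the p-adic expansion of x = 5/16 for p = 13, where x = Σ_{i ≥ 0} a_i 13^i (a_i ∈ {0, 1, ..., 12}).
(a_0, …, a_2) = (6, 2, 12)

v_13(5/16) = 0 (numerator and denominator both coprime to 13), so x ∈ ℤ_13^×. Compute digits iteratively via a_i = x_i mod 13, x_{i+1} = (x_i − a_i)/13, with x_0 = x:
  x_0 = 5/16;  a_0 = 6;  x_1 = (x_0 − 6)/13 = -7/16
  x_1 = -7/16;  a_1 = 2;  x_2 = (x_1 − 2)/13 = -3/16
  x_2 = -3/16;  a_2 = 12;  x_3 = (x_2 − 12)/13 = -15/16
Digits: (6, 2, 12).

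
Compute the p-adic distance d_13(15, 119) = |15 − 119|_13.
d_13(15, 119) = 1/13

Step 1 — x − y = 15 − 119 = -104. Step 2 — v_13(-104) = 1 (factor: -104 = −(13^1 · 8); the sign does not affect v_p). Step 3 — |x − y|_13 = 13^{-1} = 1/13.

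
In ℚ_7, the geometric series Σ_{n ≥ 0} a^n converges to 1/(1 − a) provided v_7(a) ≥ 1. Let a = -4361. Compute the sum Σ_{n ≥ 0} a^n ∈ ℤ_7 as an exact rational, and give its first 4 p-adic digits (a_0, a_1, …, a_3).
Σ a^n = 1/(1 − a) = 1/4362;  first 4 digits = (1, 0, 2, 1)

v_7(a) = 2 ≥ 1, so the series converges in ℤ_7 to 1/(1 − a) = 1/(1 − (-4361)) = 1/4362. Expand this rational in ℤ_7: compute digits iteratively via d_i = x_i mod 7, x_{i+1} = (x_i − d_i)/7. The first 4 digits are (1, 0, 2, 1).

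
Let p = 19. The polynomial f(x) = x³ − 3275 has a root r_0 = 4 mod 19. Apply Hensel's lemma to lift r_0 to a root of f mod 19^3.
r_2 = 5343 (mod 6859)

Hensel: r_{i+1} = r_i − f(r_i)/f′(r_i) mod 19^{i+2}, where f′(x) = 3x². Iterate:
  r_0 = 4 (mod 19)
  r_1 = 289 (mod 361)
  r_2 = 5343 (mod 6859)
Final: r = 5343 with f(r) ≡ 0 mod 19^3.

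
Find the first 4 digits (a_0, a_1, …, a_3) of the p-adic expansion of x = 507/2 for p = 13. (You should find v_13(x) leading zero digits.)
(a_0, …, a_3) = (0, 0, 8, 6)

v_13(507/2) = 2, so a_0 = ... = a_1 = 0. Factor out: x = 13^2 · u with u = 3/2 a unit in ℤ_13. Expand u iteratively via a_{v+i} = u_i mod 13, u_{i+1} = (u_i − a_{v+i})/13:
  u_0 = 3/2;  a_2 = 8;  u_1 = (u_0 − 8)/13 = -1/2
  u_1 = -1/2;  a_3 = 6;  u_2 = (u_1 − 6)/13 = -1/2
Digits: (0, 0, 8, 6).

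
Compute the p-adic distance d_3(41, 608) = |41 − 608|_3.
d_3(41, 608) = 1/81

Step 1 — x − y = 41 − 608 = -567. Step 2 — v_3(-567) = 4 (factor: -567 = −(3^4 · 7); the sign does not affect v_p). Step 3 — |x − y|_3 = 3^{-4} = 1/81.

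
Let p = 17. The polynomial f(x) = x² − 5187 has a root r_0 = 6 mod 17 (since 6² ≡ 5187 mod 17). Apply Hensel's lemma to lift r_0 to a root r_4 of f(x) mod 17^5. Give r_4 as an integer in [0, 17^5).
r_4 = 1181217 (mod 1419857)

Hensel's recurrence: r_{i+1} = r_i − f(r_i)·(f′(r_i))^{-1} mod 17^{i+2}, with f′(x) = 2x. Iterate:
  r_0 = 6 (mod 17)
  r_1 = 74 (mod 289)
  r_2 = 2097 (mod 4913)
  r_3 = 11923 (mod 83521)
  r_4 = 1181217 (mod 1419857)
Final: r_4 = 1181217, and one checks f(r_4) ≡ 0 mod 17^5.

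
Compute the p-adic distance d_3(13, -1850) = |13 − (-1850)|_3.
d_3(13, -1850) = 1/81

Step 1 — x − y = 13 − (-1850) = 1863. Step 2 — v_3(1863) = 4 (factor: 1863 = (3^4 · 23); the sign does not affect v_p). Step 3 — |x − y|_3 = 3^{-4} = 1/81.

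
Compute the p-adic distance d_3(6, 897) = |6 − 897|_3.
d_3(6, 897) = 1/81

Step 1 — x − y = 6 − 897 = -891. Step 2 — v_3(-891) = 4 (factor: -891 = −(3^4 · 11); the sign does not affect v_p). Step 3 — |x − y|_3 = 3^{-4} = 1/81.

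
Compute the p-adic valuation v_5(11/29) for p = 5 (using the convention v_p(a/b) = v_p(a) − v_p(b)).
v_5(11/29) = 0

Factor powers of 5 from the numerator and denominator of the reduced fraction: 11 = 5^0 · 11 and 29 = 5^0 · 29. Apply v_p(a/b) = v_p(a) − v_p(b): v_5(11/29) = 0 − 0 = 0.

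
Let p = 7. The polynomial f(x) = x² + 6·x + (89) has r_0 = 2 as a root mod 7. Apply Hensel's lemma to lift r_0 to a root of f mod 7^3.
r_2 = 212 (mod 343)

Hensel: r_{i+1} = r_i − f(r_i)·(f′(r_i))^{-1} mod 7^{i+2}, f′(x) = 2x + 6. Iterate:
  r_0 = 2 (mod 7)
  r_1 = 16 (mod 49)
  r_2 = 212 (mod 343)
Final: r = 212 satisfies f(r) ≡ 0 mod 7^3.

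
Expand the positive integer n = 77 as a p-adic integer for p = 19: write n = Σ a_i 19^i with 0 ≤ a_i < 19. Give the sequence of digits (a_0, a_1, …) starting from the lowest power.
(a_0, a_1, …) = (1, 4)

Repeated division by 19 gives the digits low-to-high: 77 = 1 + 4·19^1. Digit sequence: (1, 4).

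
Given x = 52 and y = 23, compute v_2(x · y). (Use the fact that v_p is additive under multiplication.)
v_2(1196) = 2

v_p(x) = 2 (factor: 52 = 2^2 · 13); v_p(y) = 0 (factor: 23 = 2^0 · 23). Additivity: v_p(xy) = v_p(x) + v_p(y) = 2 + 0 = 2. (Direct check: xy = 1196 = 2^2 · (299).)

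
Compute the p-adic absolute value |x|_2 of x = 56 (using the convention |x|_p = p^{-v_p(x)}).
|56|_2 = 1/8

Step 1 — compute v_2(x) by factoring powers of 2 out of the numerator and denominator: v_2(56) = 3. Step 2 — apply |x|_p = p^{-v_p(x)} = 2^{-3} = 1/8.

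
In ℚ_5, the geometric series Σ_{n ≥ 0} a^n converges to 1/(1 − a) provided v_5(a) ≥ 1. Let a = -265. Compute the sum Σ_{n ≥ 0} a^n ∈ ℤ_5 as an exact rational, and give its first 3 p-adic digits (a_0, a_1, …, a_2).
Σ a^n = 1/(1 − a) = 1/266;  first 3 digits = (1, 2, 3)

v_5(a) = 1 ≥ 1, so the series converges in ℤ_5 to 1/(1 − a) = 1/(1 − (-265)) = 1/266. Expand this rational in ℤ_5: compute digits iteratively via d_i = x_i mod 5, x_{i+1} = (x_i − d_i)/5. The first 3 digits are (1, 2, 3).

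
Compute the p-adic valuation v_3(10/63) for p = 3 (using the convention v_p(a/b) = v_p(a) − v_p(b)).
v_3(10/63) = -2

Factor powers of 3 from the numerator and denominator of the reduced fraction: 10 = 3^0 · 10 and 63 = 3^2 · 7. Apply v_p(a/b) = v_p(a) − v_p(b): v_3(10/63) = 0 − 2 = -2.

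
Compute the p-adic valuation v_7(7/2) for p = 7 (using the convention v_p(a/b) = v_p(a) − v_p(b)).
v_7(7/2) = 1

Factor powers of 7 from the numerator and denominator of the reduced fraction: 7 = 7^1 · 1 and 2 = 7^0 · 2. Apply v_p(a/b) = v_p(a) − v_p(b): v_7(7/2) = 1 − 0 = 1.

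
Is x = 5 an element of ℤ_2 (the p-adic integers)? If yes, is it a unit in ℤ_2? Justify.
x ∈ ℤ_2^× (unit); v_2(x) = 0

ℤ_2 = {x ∈ ℚ_2 : v_2(x) ≥ 0} and ℤ_2^× = {x ∈ ℤ_2 : v_2(x) = 0}. Here v_2(5) = v_2(num) − v_2(den) = 0; compare against these criteria.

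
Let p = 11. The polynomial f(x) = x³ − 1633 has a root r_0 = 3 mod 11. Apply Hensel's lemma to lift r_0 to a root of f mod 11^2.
r_1 = 58 (mod 121)

Hensel: r_{i+1} = r_i − f(r_i)/f′(r_i) mod 11^{i+2}, where f′(x) = 3x². Iterate:
  r_0 = 3 (mod 11)
  r_1 = 58 (mod 121)
Final: r = 58 with f(r) ≡ 0 mod 11^2.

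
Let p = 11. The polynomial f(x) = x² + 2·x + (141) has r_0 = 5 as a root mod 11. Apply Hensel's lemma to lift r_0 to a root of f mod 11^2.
r_1 = 71 (mod 121)

Hensel: r_{i+1} = r_i − f(r_i)·(f′(r_i))^{-1} mod 11^{i+2}, f′(x) = 2x + 2. Iterate:
  r_0 = 5 (mod 11)
  r_1 = 71 (mod 121)
Final: r = 71 satisfies f(r) ≡ 0 mod 11^2.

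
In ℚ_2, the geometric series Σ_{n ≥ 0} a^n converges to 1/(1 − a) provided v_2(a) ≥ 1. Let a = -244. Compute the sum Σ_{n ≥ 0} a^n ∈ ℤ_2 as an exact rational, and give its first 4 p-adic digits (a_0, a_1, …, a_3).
Σ a^n = 1/(1 − a) = 1/245;  first 4 digits = (1, 0, 1, 1)

v_2(a) = 2 ≥ 1, so the series converges in ℤ_2 to 1/(1 − a) = 1/(1 − (-244)) = 1/245. Expand this rational in ℤ_2: compute digits iteratively via d_i = x_i mod 2, x_{i+1} = (x_i − d_i)/2. The first 4 digits are (1, 0, 1, 1).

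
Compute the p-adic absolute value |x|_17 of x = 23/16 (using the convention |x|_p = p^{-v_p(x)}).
|23/16|_17 = 1

Step 1 — compute v_17(x) by factoring powers of 17 out of the numerator and denominator: v_17(23/16) = 0. Step 2 — apply |x|_p = p^{-v_p(x)} = 17^{0} = 1.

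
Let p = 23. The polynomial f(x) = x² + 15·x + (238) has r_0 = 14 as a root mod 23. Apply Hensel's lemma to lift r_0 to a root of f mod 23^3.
r_2 = 405 (mod 12167)

Hensel: r_{i+1} = r_i − f(r_i)·(f′(r_i))^{-1} mod 23^{i+2}, f′(x) = 2x + 15. Iterate:
  r_0 = 14 (mod 23)
  r_1 = 405 (mod 529)
  r_2 = 405 (mod 12167)
Final: r = 405 satisfies f(r) ≡ 0 mod 23^3.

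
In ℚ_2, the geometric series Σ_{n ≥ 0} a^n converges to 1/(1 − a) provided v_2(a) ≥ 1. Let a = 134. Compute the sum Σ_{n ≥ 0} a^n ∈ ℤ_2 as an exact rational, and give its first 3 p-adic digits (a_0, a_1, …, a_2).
Σ a^n = 1/(1 − a) = -1/133;  first 3 digits = (1, 1, 0)

v_2(a) = 1 ≥ 1, so the series converges in ℤ_2 to 1/(1 − a) = 1/(1 − 134) = -1/133. Expand this rational in ℤ_2: compute digits iteratively via d_i = x_i mod 2, x_{i+1} = (x_i − d_i)/2. The first 3 digits are (1, 1, 0).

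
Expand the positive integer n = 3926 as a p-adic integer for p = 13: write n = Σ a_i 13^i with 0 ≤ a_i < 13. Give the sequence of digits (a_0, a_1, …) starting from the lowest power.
(a_0, a_1, …) = (0, 3, 10, 1)

Repeated division by 13 gives the digits low-to-high: 3926 = 3·13^1 + 10·13^2 + 1·13^3. Digit sequence: (0, 3, 10, 1).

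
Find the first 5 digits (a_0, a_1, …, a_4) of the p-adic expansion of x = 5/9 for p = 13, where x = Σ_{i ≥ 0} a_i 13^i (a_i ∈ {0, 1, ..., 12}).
(a_0, …, a_4) = (2, 10, 5, 1, 10)

v_13(5/9) = 0 (numerator and denominator both coprime to 13), so x ∈ ℤ_13^×. Compute digits iteratively via a_i = x_i mod 13, x_{i+1} = (x_i − a_i)/13, with x_0 = x:
  x_0 = 5/9;  a_0 = 2;  x_1 = (x_0 − 2)/13 = -1/9
  x_1 = -1/9;  a_1 = 10;  x_2 = (x_1 − 10)/13 = -7/9
  x_2 = -7/9;  a_2 = 5;  x_3 = (x_2 − 5)/13 = -4/9
  x_3 = -4/9;  a_3 = 1;  x_4 = (x_3 − 1)/13 = -1/9
  x_4 = -1/9;  a_4 = 10;  x_5 = (x_4 − 10)/13 = -7/9
Digits: (2, 10, 5, 1, 10).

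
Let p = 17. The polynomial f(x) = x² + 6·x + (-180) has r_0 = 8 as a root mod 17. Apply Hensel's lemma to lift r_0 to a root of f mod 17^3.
r_2 = 2218 (mod 4913)

Hensel: r_{i+1} = r_i − f(r_i)·(f′(r_i))^{-1} mod 17^{i+2}, f′(x) = 2x + 6. Iterate:
  r_0 = 8 (mod 17)
  r_1 = 195 (mod 289)
  r_2 = 2218 (mod 4913)
Final: r = 2218 satisfies f(r) ≡ 0 mod 17^3.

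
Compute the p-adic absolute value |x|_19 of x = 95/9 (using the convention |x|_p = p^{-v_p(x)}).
|95/9|_19 = 1/19

Step 1 — compute v_19(x) by factoring powers of 19 out of the numerator and denominator: v_19(95/9) = 1. Step 2 — apply |x|_p = p^{-v_p(x)} = 19^{-1} = 1/19.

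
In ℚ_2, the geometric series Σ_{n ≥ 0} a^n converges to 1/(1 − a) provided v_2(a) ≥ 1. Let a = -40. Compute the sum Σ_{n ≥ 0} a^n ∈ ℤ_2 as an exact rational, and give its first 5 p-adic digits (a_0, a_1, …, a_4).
Σ a^n = 1/(1 − a) = 1/41;  first 5 digits = (1, 0, 0, 1, 1)

v_2(a) = 3 ≥ 1, so the series converges in ℤ_2 to 1/(1 − a) = 1/(1 − (-40)) = 1/41. Expand this rational in ℤ_2: compute digits iteratively via d_i = x_i mod 2, x_{i+1} = (x_i − d_i)/2. The first 5 digits are (1, 0, 0, 1, 1).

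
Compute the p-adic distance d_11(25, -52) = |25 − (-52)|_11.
d_11(25, -52) = 1/11

Step 1 — x − y = 25 − (-52) = 77. Step 2 — v_11(77) = 1 (factor: 77 = (11^1 · 7); the sign does not affect v_p). Step 3 — |x − y|_11 = 11^{-1} = 1/11.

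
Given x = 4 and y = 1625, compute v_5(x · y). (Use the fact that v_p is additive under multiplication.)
v_5(6500) = 3

v_p(x) = 0 (factor: 4 = 5^0 · 4); v_p(y) = 3 (factor: 1625 = 5^3 · 13). Additivity: v_p(xy) = v_p(x) + v_p(y) = 0 + 3 = 3. (Direct check: xy = 6500 = 5^3 · (52).)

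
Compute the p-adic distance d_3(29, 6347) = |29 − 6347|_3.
d_3(29, 6347) = 1/243

Step 1 — x − y = 29 − 6347 = -6318. Step 2 — v_3(-6318) = 5 (factor: -6318 = −(3^5 · 26); the sign does not affect v_p). Step 3 — |x − y|_3 = 3^{-5} = 1/243.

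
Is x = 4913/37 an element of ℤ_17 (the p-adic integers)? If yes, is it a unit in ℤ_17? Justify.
x ∈ ℤ_17 but not a unit; v_17(x) = 3 > 0

ℤ_17 = {x ∈ ℚ_17 : v_17(x) ≥ 0} and ℤ_17^× = {x ∈ ℤ_17 : v_17(x) = 0}. Here v_17(4913/37) = v_17(num) − v_17(den) = 3; compare against these criteria.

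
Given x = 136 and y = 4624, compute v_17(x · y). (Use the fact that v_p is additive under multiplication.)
v_17(628864) = 3

v_p(x) = 1 (factor: 136 = 17^1 · 8); v_p(y) = 2 (factor: 4624 = 17^2 · 16). Additivity: v_p(xy) = v_p(x) + v_p(y) = 1 + 2 = 3. (Direct check: xy = 628864 = 17^3 · (128).)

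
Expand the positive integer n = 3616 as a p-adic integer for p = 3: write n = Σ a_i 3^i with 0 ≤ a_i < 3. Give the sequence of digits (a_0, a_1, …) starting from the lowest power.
(a_0, a_1, …) = (1, 2, 2, 1, 2, 2, 1, 1)

Repeated division by 3 gives the digits low-to-high: 3616 = 1 + 2·3^1 + 2·3^2 + 1·3^3 + 2·3^4 + 2·3^5 + 1·3^6 + 1·3^7. Digit sequence: (1, 2, 2, 1, 2, 2, 1, 1).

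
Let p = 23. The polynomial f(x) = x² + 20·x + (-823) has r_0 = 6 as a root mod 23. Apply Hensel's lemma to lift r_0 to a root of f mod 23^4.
r_3 = 258526 (mod 279841)

Hensel: r_{i+1} = r_i − f(r_i)·(f′(r_i))^{-1} mod 23^{i+2}, f′(x) = 2x + 20. Iterate:
  r_0 = 6 (mod 23)
  r_1 = 374 (mod 529)
  r_2 = 3019 (mod 12167)
  r_3 = 258526 (mod 279841)
Final: r = 258526 satisfies f(r) ≡ 0 mod 23^4.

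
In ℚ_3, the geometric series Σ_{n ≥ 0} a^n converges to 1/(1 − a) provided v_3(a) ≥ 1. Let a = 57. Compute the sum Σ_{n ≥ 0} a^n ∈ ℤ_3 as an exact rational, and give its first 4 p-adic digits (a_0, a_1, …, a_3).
Σ a^n = 1/(1 − a) = -1/56;  first 4 digits = (1, 1, 1, 0)

v_3(a) = 1 ≥ 1, so the series converges in ℤ_3 to 1/(1 − a) = 1/(1 − 57) = -1/56. Expand this rational in ℤ_3: compute digits iteratively via d_i = x_i mod 3, x_{i+1} = (x_i − d_i)/3. The first 4 digits are (1, 1, 1, 0).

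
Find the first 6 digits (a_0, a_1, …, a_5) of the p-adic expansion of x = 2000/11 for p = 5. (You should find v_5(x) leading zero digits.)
(a_0, …, a_5) = (0, 0, 0, 1, 1, 3)

v_5(2000/11) = 3, so a_0 = ... = a_2 = 0. Factor out: x = 5^3 · u with u = 16/11 a unit in ℤ_5. Expand u iteratively via a_{v+i} = u_i mod 5, u_{i+1} = (u_i − a_{v+i})/5:
  u_0 = 16/11;  a_3 = 1;  u_1 = (u_0 − 1)/5 = 1/11
  u_1 = 1/11;  a_4 = 1;  u_2 = (u_1 − 1)/5 = -2/11
  u_2 = -2/11;  a_5 = 3;  u_3 = (u_2 − 3)/5 = -7/11
Digits: (0, 0, 0, 1, 1, 3).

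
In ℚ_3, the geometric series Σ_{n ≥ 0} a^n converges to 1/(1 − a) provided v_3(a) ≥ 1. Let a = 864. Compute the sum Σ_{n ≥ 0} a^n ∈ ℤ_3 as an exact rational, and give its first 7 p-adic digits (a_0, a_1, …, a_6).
Σ a^n = 1/(1 − a) = -1/863;  first 7 digits = (1, 0, 0, 2, 1, 0, 2)

v_3(a) = 3 ≥ 1, so the series converges in ℤ_3 to 1/(1 − a) = 1/(1 − 864) = -1/863. Expand this rational in ℤ_3: compute digits iteratively via d_i = x_i mod 3, x_{i+1} = (x_i − d_i)/3. The first 7 digits are (1, 0, 0, 2, 1, 0, 2).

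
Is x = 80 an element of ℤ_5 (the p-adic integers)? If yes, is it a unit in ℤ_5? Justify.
x ∈ ℤ_5 but not a unit; v_5(x) = 1 > 0

ℤ_5 = {x ∈ ℚ_5 : v_5(x) ≥ 0} and ℤ_5^× = {x ∈ ℤ_5 : v_5(x) = 0}. Here v_5(80) = v_5(num) − v_5(den) = 1; compare against these criteria.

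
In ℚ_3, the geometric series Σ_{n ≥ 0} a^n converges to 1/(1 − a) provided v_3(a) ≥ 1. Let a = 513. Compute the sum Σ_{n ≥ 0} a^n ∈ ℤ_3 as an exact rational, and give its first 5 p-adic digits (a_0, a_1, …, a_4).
Σ a^n = 1/(1 − a) = -1/512;  first 5 digits = (1, 0, 0, 1, 0)

v_3(a) = 3 ≥ 1, so the series converges in ℤ_3 to 1/(1 − a) = 1/(1 − 513) = -1/512. Expand this rational in ℤ_3: compute digits iteratively via d_i = x_i mod 3, x_{i+1} = (x_i − d_i)/3. The first 5 digits are (1, 0, 0, 1, 0).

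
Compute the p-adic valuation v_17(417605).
v_17(417605) = 4

v_17(n) is the largest exponent k such that 17^k divides n. Factor out: 417605 = 17^4 · 5. (Sign doesn't affect v_p.) So v_17(417605) = 4.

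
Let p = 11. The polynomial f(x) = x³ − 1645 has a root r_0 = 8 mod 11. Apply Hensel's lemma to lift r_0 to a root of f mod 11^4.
r_3 = 8148 (mod 14641)

Hensel: r_{i+1} = r_i − f(r_i)/f′(r_i) mod 11^{i+2}, where f′(x) = 3x². Iterate:
  r_0 = 8 (mod 11)
  r_1 = 41 (mod 121)
  r_2 = 162 (mod 1331)
  r_3 = 8148 (mod 14641)
Final: r = 8148 with f(r) ≡ 0 mod 11^4.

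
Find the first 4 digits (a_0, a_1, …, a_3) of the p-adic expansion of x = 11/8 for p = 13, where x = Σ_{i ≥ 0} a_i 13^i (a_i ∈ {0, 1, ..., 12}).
(a_0, …, a_3) = (3, 8, 1, 8)

v_13(11/8) = 0 (numerator and denominator both coprime to 13), so x ∈ ℤ_13^×. Compute digits iteratively via a_i = x_i mod 13, x_{i+1} = (x_i − a_i)/13, with x_0 = x:
  x_0 = 11/8;  a_0 = 3;  x_1 = (x_0 − 3)/13 = -1/8
  x_1 = -1/8;  a_1 = 8;  x_2 = (x_1 − 8)/13 = -5/8
  x_2 = -5/8;  a_2 = 1;  x_3 = (x_2 − 1)/13 = -1/8
  x_3 = -1/8;  a_3 = 8;  x_4 = (x_3 − 8)/13 = -5/8
Digits: (3, 8, 1, 8).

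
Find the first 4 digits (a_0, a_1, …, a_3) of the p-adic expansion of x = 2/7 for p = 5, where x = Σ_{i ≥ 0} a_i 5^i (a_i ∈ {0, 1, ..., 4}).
(a_0, …, a_3) = (1, 2, 1, 4)

v_5(2/7) = 0 (numerator and denominator both coprime to 5), so x ∈ ℤ_5^×. Compute digits iteratively via a_i = x_i mod 5, x_{i+1} = (x_i − a_i)/5, with x_0 = x:
  x_0 = 2/7;  a_0 = 1;  x_1 = (x_0 − 1)/5 = -1/7
  x_1 = -1/7;  a_1 = 2;  x_2 = (x_1 − 2)/5 = -3/7
  x_2 = -3/7;  a_2 = 1;  x_3 = (x_2 − 1)/5 = -2/7
  x_3 = -2/7;  a_3 = 4;  x_4 = (x_3 − 4)/5 = -6/7
Digits: (1, 2, 1, 4).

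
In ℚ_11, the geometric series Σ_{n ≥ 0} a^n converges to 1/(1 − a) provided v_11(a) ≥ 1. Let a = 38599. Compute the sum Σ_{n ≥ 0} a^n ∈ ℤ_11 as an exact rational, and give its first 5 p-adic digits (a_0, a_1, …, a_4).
Σ a^n = 1/(1 − a) = -1/38598;  first 5 digits = (1, 0, 0, 7, 2)

v_11(a) = 3 ≥ 1, so the series converges in ℤ_11 to 1/(1 − a) = 1/(1 − 38599) = -1/38598. Expand this rational in ℤ_11: compute digits iteratively via d_i = x_i mod 11, x_{i+1} = (x_i − d_i)/11. The first 5 digits are (1, 0, 0, 7, 2).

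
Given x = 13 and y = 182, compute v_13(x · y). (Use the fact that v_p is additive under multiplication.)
v_13(2366) = 2

v_p(x) = 1 (factor: 13 = 13^1 · 1); v_p(y) = 1 (factor: 182 = 13^1 · 14). Additivity: v_p(xy) = v_p(x) + v_p(y) = 1 + 1 = 2. (Direct check: xy = 2366 = 13^2 · (14).)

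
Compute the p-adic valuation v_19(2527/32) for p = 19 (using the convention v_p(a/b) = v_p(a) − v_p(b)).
v_19(2527/32) = 2

Factor powers of 19 from the numerator and denominator of the reduced fraction: 2527 = 19^2 · 7 and 32 = 19^0 · 32. Apply v_p(a/b) = v_p(a) − v_p(b): v_19(2527/32) = 2 − 0 = 2.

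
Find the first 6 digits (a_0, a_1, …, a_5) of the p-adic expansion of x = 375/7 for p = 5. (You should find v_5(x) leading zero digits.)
(a_0, …, a_5) = (0, 0, 0, 4, 0, 2)

v_5(375/7) = 3, so a_0 = ... = a_2 = 0. Factor out: x = 5^3 · u with u = 3/7 a unit in ℤ_5. Expand u iteratively via a_{v+i} = u_i mod 5, u_{i+1} = (u_i − a_{v+i})/5:
  u_0 = 3/7;  a_3 = 4;  u_1 = (u_0 − 4)/5 = -5/7
  u_1 = -5/7;  a_4 = 0;  u_2 = (u_1 − 0)/5 = -1/7
  u_2 = -1/7;  a_5 = 2;  u_3 = (u_2 − 2)/5 = -3/7
Digits: (0, 0, 0, 4, 0, 2).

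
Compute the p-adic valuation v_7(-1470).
v_7(-1470) = 2

v_7(n) is the largest exponent k such that 7^k divides n. Factor out: -1470 = -7^2 · 30. (Sign doesn't affect v_p.) So v_7(-1470) = 2.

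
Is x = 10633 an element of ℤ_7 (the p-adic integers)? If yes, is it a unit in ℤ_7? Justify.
x ∈ ℤ_7 but not a unit; v_7(x) = 3 > 0

ℤ_7 = {x ∈ ℚ_7 : v_7(x) ≥ 0} and ℤ_7^× = {x ∈ ℤ_7 : v_7(x) = 0}. Here v_7(10633) = v_7(num) − v_7(den) = 3; compare against these criteria.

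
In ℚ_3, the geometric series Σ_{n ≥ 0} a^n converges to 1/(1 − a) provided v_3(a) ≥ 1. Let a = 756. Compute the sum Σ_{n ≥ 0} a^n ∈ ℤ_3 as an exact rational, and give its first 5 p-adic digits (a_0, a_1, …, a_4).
Σ a^n = 1/(1 − a) = -1/755;  first 5 digits = (1, 0, 0, 1, 0)

v_3(a) = 3 ≥ 1, so the series converges in ℤ_3 to 1/(1 − a) = 1/(1 − 756) = -1/755. Expand this rational in ℤ_3: compute digits iteratively via d_i = x_i mod 3, x_{i+1} = (x_i − d_i)/3. The first 5 digits are (1, 0, 0, 1, 0).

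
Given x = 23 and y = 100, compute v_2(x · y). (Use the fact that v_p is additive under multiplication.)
v_2(2300) = 2

v_p(x) = 0 (factor: 23 = 2^0 · 23); v_p(y) = 2 (factor: 100 = 2^2 · 25). Additivity: v_p(xy) = v_p(x) + v_p(y) = 0 + 2 = 2. (Direct check: xy = 2300 = 2^2 · (575).)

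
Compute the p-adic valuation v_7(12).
v_7(12) = 0

v_7(n) is the largest exponent k such that 7^k divides n. Factor out: 12 = 7^0 · 12. (Sign doesn't affect v_p.) So v_7(12) = 0.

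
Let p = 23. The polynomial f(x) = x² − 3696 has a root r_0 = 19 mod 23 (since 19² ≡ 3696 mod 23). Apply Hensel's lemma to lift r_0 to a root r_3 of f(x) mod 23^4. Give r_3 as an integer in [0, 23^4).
r_3 = 62487 (mod 279841)

Hensel's recurrence: r_{i+1} = r_i − f(r_i)·(f′(r_i))^{-1} mod 23^{i+2}, with f′(x) = 2x. Iterate:
  r_0 = 19 (mod 23)
  r_1 = 65 (mod 529)
  r_2 = 1652 (mod 12167)
  r_3 = 62487 (mod 279841)
Final: r_3 = 62487, and one checks f(r_3) ≡ 0 mod 23^4.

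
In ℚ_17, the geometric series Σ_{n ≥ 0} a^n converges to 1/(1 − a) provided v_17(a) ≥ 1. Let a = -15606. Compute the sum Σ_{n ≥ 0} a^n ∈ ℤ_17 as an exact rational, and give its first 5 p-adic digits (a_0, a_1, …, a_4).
Σ a^n = 1/(1 − a) = 1/15607;  first 5 digits = (1, 0, 14, 13, 8)

v_17(a) = 2 ≥ 1, so the series converges in ℤ_17 to 1/(1 − a) = 1/(1 − (-15606)) = 1/15607. Expand this rational in ℤ_17: compute digits iteratively via d_i = x_i mod 17, x_{i+1} = (x_i − d_i)/17. The first 5 digits are (1, 0, 14, 13, 8).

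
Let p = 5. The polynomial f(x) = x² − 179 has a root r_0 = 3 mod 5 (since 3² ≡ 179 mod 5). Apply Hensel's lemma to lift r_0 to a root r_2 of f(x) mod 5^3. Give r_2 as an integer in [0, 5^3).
r_2 = 48 (mod 125)

Hensel's recurrence: r_{i+1} = r_i − f(r_i)·(f′(r_i))^{-1} mod 5^{i+2}, with f′(x) = 2x. Iterate:
  r_0 = 3 (mod 5)
  r_1 = 23 (mod 25)
  r_2 = 48 (mod 125)
Final: r_2 = 48, and one checks f(r_2) ≡ 0 mod 5^3.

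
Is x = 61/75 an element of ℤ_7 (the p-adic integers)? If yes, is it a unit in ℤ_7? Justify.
x ∈ ℤ_7^× (unit); v_7(x) = 0

ℤ_7 = {x ∈ ℚ_7 : v_7(x) ≥ 0} and ℤ_7^× = {x ∈ ℤ_7 : v_7(x) = 0}. Here v_7(61/75) = v_7(num) − v_7(den) = 0; compare against these criteria.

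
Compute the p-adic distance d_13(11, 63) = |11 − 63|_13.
d_13(11, 63) = 1/13

Step 1 — x − y = 11 − 63 = -52. Step 2 — v_13(-52) = 1 (factor: -52 = −(13^1 · 4); the sign does not affect v_p). Step 3 — |x − y|_13 = 13^{-1} = 1/13.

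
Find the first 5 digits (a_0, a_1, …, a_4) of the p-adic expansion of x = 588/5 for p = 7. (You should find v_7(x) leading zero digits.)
(a_0, …, a_4) = (0, 0, 1, 3, 1)

v_7(588/5) = 2, so a_0 = ... = a_1 = 0. Factor out: x = 7^2 · u with u = 12/5 a unit in ℤ_7. Expand u iteratively via a_{v+i} = u_i mod 7, u_{i+1} = (u_i − a_{v+i})/7:
  u_0 = 12/5;  a_2 = 1;  u_1 = (u_0 − 1)/7 = 1/5
  u_1 = 1/5;  a_3 = 3;  u_2 = (u_1 − 3)/7 = -2/5
  u_2 = -2/5;  a_4 = 1;  u_3 = (u_2 − 1)/7 = -1/5
Digits: (0, 0, 1, 3, 1).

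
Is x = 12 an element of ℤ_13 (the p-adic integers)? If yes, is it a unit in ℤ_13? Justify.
x ∈ ℤ_13^× (unit); v_13(x) = 0

ℤ_13 = {x ∈ ℚ_13 : v_13(x) ≥ 0} and ℤ_13^× = {x ∈ ℤ_13 : v_13(x) = 0}. Here v_13(12) = v_13(num) − v_13(den) = 0; compare against these criteria.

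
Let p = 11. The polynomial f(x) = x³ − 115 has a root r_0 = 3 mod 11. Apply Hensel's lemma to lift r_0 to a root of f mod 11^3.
r_2 = 674 (mod 1331)

Hensel: r_{i+1} = r_i − f(r_i)/f′(r_i) mod 11^{i+2}, where f′(x) = 3x². Iterate:
  r_0 = 3 (mod 11)
  r_1 = 69 (mod 121)
  r_2 = 674 (mod 1331)
Final: r = 674 with f(r) ≡ 0 mod 11^3.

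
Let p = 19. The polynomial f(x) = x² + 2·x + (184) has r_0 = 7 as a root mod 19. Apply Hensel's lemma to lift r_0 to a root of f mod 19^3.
r_2 = 330 (mod 6859)

Hensel: r_{i+1} = r_i − f(r_i)·(f′(r_i))^{-1} mod 19^{i+2}, f′(x) = 2x + 2. Iterate:
  r_0 = 7 (mod 19)
  r_1 = 330 (mod 361)
  r_2 = 330 (mod 6859)
Final: r = 330 satisfies f(r) ≡ 0 mod 19^3.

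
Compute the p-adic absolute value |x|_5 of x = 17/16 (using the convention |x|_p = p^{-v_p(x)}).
|17/16|_5 = 1

Step 1 — compute v_5(x) by factoring powers of 5 out of the numerator and denominator: v_5(17/16) = 0. Step 2 — apply |x|_p = p^{-v_p(x)} = 5^{0} = 1.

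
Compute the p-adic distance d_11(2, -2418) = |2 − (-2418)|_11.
d_11(2, -2418) = 1/121

Step 1 — x − y = 2 − (-2418) = 2420. Step 2 — v_11(2420) = 2 (factor: 2420 = (11^2 · 20); the sign does not affect v_p). Step 3 — |x − y|_11 = 11^{-2} = 1/121.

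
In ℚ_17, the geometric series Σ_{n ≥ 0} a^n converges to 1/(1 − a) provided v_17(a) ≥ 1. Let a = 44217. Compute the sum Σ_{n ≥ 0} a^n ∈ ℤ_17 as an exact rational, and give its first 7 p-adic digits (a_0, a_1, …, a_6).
Σ a^n = 1/(1 − a) = -1/44216;  first 7 digits = (1, 0, 0, 9, 0, 0, 13)

v_17(a) = 3 ≥ 1, so the series converges in ℤ_17 to 1/(1 − a) = 1/(1 − 44217) = -1/44216. Expand this rational in ℤ_17: compute digits iteratively via d_i = x_i mod 17, x_{i+1} = (x_i − d_i)/17. The first 7 digits are (1, 0, 0, 9, 0, 0, 13).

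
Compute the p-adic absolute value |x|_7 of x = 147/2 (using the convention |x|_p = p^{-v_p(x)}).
|147/2|_7 = 1/49

Step 1 — compute v_7(x) by factoring powers of 7 out of the numerator and denominator: v_7(147/2) = 2. Step 2 — apply |x|_p = p^{-v_p(x)} = 7^{-2} = 1/49.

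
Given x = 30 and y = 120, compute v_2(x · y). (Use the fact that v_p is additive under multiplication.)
v_2(3600) = 4

v_p(x) = 1 (factor: 30 = 2^1 · 15); v_p(y) = 3 (factor: 120 = 2^3 · 15). Additivity: v_p(xy) = v_p(x) + v_p(y) = 1 + 3 = 4. (Direct check: xy = 3600 = 2^4 · (225).)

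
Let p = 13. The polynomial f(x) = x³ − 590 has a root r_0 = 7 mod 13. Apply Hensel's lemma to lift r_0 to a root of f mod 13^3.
r_2 = 1632 (mod 2197)

Hensel: r_{i+1} = r_i − f(r_i)/f′(r_i) mod 13^{i+2}, where f′(x) = 3x². Iterate:
  r_0 = 7 (mod 13)
  r_1 = 111 (mod 169)
  r_2 = 1632 (mod 2197)
Final: r = 1632 with f(r) ≡ 0 mod 13^3.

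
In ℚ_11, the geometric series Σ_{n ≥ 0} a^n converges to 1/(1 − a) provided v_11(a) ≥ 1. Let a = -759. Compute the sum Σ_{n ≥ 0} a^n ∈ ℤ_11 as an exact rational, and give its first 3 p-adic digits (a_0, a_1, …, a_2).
Σ a^n = 1/(1 − a) = 1/760;  first 3 digits = (1, 8, 2)

v_11(a) = 1 ≥ 1, so the series converges in ℤ_11 to 1/(1 − a) = 1/(1 − (-759)) = 1/760. Expand this rational in ℤ_11: compute digits iteratively via d_i = x_i mod 11, x_{i+1} = (x_i − d_i)/11. The first 3 digits are (1, 8, 2).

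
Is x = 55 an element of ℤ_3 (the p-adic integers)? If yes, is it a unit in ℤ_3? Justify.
x ∈ ℤ_3^× (unit); v_3(x) = 0

ℤ_3 = {x ∈ ℚ_3 : v_3(x) ≥ 0} and ℤ_3^× = {x ∈ ℤ_3 : v_3(x) = 0}. Here v_3(55) = v_3(num) − v_3(den) = 0; compare against these criteria.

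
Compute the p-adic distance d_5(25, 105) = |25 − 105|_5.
d_5(25, 105) = 1/5

Step 1 — x − y = 25 − 105 = -80. Step 2 — v_5(-80) = 1 (factor: -80 = −(5^1 · 16); the sign does not affect v_p). Step 3 — |x − y|_5 = 5^{-1} = 1/5.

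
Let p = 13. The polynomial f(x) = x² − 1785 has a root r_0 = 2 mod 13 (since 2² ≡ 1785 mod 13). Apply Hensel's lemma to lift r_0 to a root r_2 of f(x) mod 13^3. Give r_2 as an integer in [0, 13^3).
r_2 = 1588 (mod 2197)

Hensel's recurrence: r_{i+1} = r_i − f(r_i)·(f′(r_i))^{-1} mod 13^{i+2}, with f′(x) = 2x. Iterate:
  r_0 = 2 (mod 13)
  r_1 = 67 (mod 169)
  r_2 = 1588 (mod 2197)
Final: r_2 = 1588, and one checks f(r_2) ≡ 0 mod 13^3.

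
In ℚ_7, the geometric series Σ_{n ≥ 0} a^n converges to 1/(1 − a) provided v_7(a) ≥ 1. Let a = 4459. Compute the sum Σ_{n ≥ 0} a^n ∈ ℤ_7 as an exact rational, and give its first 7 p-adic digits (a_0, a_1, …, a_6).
Σ a^n = 1/(1 − a) = -1/4458;  first 7 digits = (1, 0, 0, 6, 1, 0, 1)

v_7(a) = 3 ≥ 1, so the series converges in ℤ_7 to 1/(1 − a) = 1/(1 − 4459) = -1/4458. Expand this rational in ℤ_7: compute digits iteratively via d_i = x_i mod 7, x_{i+1} = (x_i − d_i)/7. The first 7 digits are (1, 0, 0, 6, 1, 0, 1).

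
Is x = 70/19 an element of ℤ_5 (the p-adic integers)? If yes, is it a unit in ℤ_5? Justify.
x ∈ ℤ_5 but not a unit; v_5(x) = 1 > 0

ℤ_5 = {x ∈ ℚ_5 : v_5(x) ≥ 0} and ℤ_5^× = {x ∈ ℤ_5 : v_5(x) = 0}. Here v_5(70/19) = v_5(num) − v_5(den) = 1; compare against these criteria.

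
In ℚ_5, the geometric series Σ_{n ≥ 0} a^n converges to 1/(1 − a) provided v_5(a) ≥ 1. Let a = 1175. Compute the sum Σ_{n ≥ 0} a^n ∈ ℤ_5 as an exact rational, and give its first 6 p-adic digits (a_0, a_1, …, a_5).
Σ a^n = 1/(1 − a) = -1/1174;  first 6 digits = (1, 0, 2, 4, 0, 2)

v_5(a) = 2 ≥ 1, so the series converges in ℤ_5 to 1/(1 − a) = 1/(1 − 1175) = -1/1174. Expand this rational in ℤ_5: compute digits iteratively via d_i = x_i mod 5, x_{i+1} = (x_i − d_i)/5. The first 6 digits are (1, 0, 2, 4, 0, 2).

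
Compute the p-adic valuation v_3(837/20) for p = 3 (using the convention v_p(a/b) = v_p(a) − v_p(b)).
v_3(837/20) = 3

Factor powers of 3 from the numerator and denominator of the reduced fraction: 837 = 3^3 · 31 and 20 = 3^0 · 20. Apply v_p(a/b) = v_p(a) − v_p(b): v_3(837/20) = 3 − 0 = 3.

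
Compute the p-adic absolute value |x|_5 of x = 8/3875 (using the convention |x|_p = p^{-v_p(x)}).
|8/3875|_5 = 125

Step 1 — compute v_5(x) by factoring powers of 5 out of the numerator and denominator: v_5(8/3875) = -3. Step 2 — apply |x|_p = p^{-v_p(x)} = 5^{3} = 125.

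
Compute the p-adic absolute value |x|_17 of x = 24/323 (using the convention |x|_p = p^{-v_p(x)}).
|24/323|_17 = 17

Step 1 — compute v_17(x) by factoring powers of 17 out of the numerator and denominator: v_17(24/323) = -1. Step 2 — apply |x|_p = p^{-v_p(x)} = 17^{1} = 17.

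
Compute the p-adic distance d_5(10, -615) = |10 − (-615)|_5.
d_5(10, -615) = 1/625

Step 1 — x − y = 10 − (-615) = 625. Step 2 — v_5(625) = 4 (factor: 625 = (5^4 · 1); the sign does not affect v_p). Step 3 — |x − y|_5 = 5^{-4} = 1/625.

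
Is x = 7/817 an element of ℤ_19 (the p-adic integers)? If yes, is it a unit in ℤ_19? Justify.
x ∉ ℤ_19 (v_19(x) = -1 < 0)

ℤ_19 = {x ∈ ℚ_19 : v_19(x) ≥ 0} and ℤ_19^× = {x ∈ ℤ_19 : v_19(x) = 0}. Here v_19(7/817) = v_19(num) − v_19(den) = -1; compare against these criteria.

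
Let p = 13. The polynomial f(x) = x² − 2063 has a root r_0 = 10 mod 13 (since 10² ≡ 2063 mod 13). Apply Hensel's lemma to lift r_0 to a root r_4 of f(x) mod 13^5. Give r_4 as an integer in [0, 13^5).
r_4 = 245437 (mod 371293)

Hensel's recurrence: r_{i+1} = r_i − f(r_i)·(f′(r_i))^{-1} mod 13^{i+2}, with f′(x) = 2x. Iterate:
  r_0 = 10 (mod 13)
  r_1 = 49 (mod 169)
  r_2 = 1570 (mod 2197)
  r_3 = 16949 (mod 28561)
  r_4 = 245437 (mod 371293)
Final: r_4 = 245437, and one checks f(r_4) ≡ 0 mod 13^5.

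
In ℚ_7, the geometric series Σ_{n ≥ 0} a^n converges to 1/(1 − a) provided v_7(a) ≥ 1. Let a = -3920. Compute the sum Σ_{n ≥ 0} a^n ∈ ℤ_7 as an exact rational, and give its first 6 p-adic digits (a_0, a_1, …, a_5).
Σ a^n = 1/(1 − a) = 1/3921;  first 6 digits = (1, 0, 4, 2, 0, 4)

v_7(a) = 2 ≥ 1, so the series converges in ℤ_7 to 1/(1 − a) = 1/(1 − (-3920)) = 1/3921. Expand this rational in ℤ_7: compute digits iteratively via d_i = x_i mod 7, x_{i+1} = (x_i − d_i)/7. The first 6 digits are (1, 0, 4, 2, 0, 4).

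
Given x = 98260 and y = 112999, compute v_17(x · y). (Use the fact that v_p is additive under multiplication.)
v_17(11103281740) = 6

v_p(x) = 3 (factor: 98260 = 17^3 · 20); v_p(y) = 3 (factor: 112999 = 17^3 · 23). Additivity: v_p(xy) = v_p(x) + v_p(y) = 3 + 3 = 6. (Direct check: xy = 11103281740 = 17^6 · (460).)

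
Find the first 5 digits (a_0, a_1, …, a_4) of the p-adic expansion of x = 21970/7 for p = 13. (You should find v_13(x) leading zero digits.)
(a_0, …, a_4) = (0, 0, 0, 7, 7)

v_13(21970/7) = 3, so a_0 = ... = a_2 = 0. Factor out: x = 13^3 · u with u = 10/7 a unit in ℤ_13. Expand u iteratively via a_{v+i} = u_i mod 13, u_{i+1} = (u_i − a_{v+i})/13:
  u_0 = 10/7;  a_3 = 7;  u_1 = (u_0 − 7)/13 = -3/7
  u_1 = -3/7;  a_4 = 7;  u_2 = (u_1 − 7)/13 = -4/7
Digits: (0, 0, 0, 7, 7).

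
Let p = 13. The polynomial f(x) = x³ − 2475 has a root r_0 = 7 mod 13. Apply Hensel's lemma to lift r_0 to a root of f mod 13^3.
r_2 = 1554 (mod 2197)

Hensel: r_{i+1} = r_i − f(r_i)/f′(r_i) mod 13^{i+2}, where f′(x) = 3x². Iterate:
  r_0 = 7 (mod 13)
  r_1 = 33 (mod 169)
  r_2 = 1554 (mod 2197)
Final: r = 1554 with f(r) ≡ 0 mod 13^3.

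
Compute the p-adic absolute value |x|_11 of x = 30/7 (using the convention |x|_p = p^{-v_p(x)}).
|30/7|_11 = 1

Step 1 — compute v_11(x) by factoring powers of 11 out of the numerator and denominator: v_11(30/7) = 0. Step 2 — apply |x|_p = p^{-v_p(x)} = 11^{0} = 1.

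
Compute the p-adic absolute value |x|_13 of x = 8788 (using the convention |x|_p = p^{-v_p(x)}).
|8788|_13 = 1/2197

Step 1 — compute v_13(x) by factoring powers of 13 out of the numerator and denominator: v_13(8788) = 3. Step 2 — apply |x|_p = p^{-v_p(x)} = 13^{-3} = 1/2197.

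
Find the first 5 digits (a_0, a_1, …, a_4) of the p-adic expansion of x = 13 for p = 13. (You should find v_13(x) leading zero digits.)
(a_0, …, a_4) = (0, 1, 0, 0, 0)

v_13(13) = 1, so a_0 = ... = a_0 = 0. Factor out: x = 13^1 · u with u = 1 a unit in ℤ_13. Expand u iteratively via a_{v+i} = u_i mod 13, u_{i+1} = (u_i − a_{v+i})/13:
  u_0 = 1;  a_1 = 1;  u_1 = (u_0 − 1)/13 = 0
  u_1 = 0;  a_2 = 0;  u_2 = (u_1 − 0)/13 = 0
  u_2 = 0;  a_3 = 0;  u_3 = (u_2 − 0)/13 = 0
  u_3 = 0;  a_4 = 0;  u_4 = (u_3 − 0)/13 = 0
Digits: (0, 1, 0, 0, 0).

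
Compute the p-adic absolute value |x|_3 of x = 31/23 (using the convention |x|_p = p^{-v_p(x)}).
|31/23|_3 = 1

Step 1 — compute v_3(x) by factoring powers of 3 out of the numerator and denominator: v_3(31/23) = 0. Step 2 — apply |x|_p = p^{-v_p(x)} = 3^{0} = 1.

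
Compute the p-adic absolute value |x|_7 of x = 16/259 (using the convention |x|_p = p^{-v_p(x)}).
|16/259|_7 = 7

Step 1 — compute v_7(x) by factoring powers of 7 out of the numerator and denominator: v_7(16/259) = -1. Step 2 — apply |x|_p = p^{-v_p(x)} = 7^{1} = 7.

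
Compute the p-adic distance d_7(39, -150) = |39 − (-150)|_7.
d_7(39, -150) = 1/7

Step 1 — x − y = 39 − (-150) = 189. Step 2 — v_7(189) = 1 (factor: 189 = (7^1 · 27); the sign does not affect v_p). Step 3 — |x − y|_7 = 7^{-1} = 1/7.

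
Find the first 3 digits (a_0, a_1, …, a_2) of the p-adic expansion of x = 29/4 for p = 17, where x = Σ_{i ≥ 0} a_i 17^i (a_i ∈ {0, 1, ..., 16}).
(a_0, …, a_2) = (3, 13, 12)

v_17(29/4) = 0 (numerator and denominator both coprime to 17), so x ∈ ℤ_17^×. Compute digits iteratively via a_i = x_i mod 17, x_{i+1} = (x_i − a_i)/17, with x_0 = x:
  x_0 = 29/4;  a_0 = 3;  x_1 = (x_0 − 3)/17 = 1/4
  x_1 = 1/4;  a_1 = 13;  x_2 = (x_1 − 13)/17 = -3/4
  x_2 = -3/4;  a_2 = 12;  x_3 = (x_2 − 12)/17 = -3/4
Digits: (3, 13, 12).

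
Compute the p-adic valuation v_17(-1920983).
v_17(-1920983) = 4

v_17(n) is the largest exponent k such that 17^k divides n. Factor out: -1920983 = -17^4 · 23. (Sign doesn't affect v_p.) So v_17(-1920983) = 4.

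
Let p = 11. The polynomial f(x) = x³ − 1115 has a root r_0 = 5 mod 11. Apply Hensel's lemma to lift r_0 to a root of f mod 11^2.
r_1 = 115 (mod 121)

Hensel: r_{i+1} = r_i − f(r_i)/f′(r_i) mod 11^{i+2}, where f′(x) = 3x². Iterate:
  r_0 = 5 (mod 11)
  r_1 = 115 (mod 121)
Final: r = 115 with f(r) ≡ 0 mod 11^2.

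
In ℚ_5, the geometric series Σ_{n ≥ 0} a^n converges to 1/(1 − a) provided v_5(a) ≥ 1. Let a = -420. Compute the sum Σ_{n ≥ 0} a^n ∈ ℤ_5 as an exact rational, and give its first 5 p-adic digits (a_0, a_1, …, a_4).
Σ a^n = 1/(1 − a) = 1/421;  first 5 digits = (1, 1, 4, 3, 1)

v_5(a) = 1 ≥ 1, so the series converges in ℤ_5 to 1/(1 − a) = 1/(1 − (-420)) = 1/421. Expand this rational in ℤ_5: compute digits iteratively via d_i = x_i mod 5, x_{i+1} = (x_i − d_i)/5. The first 5 digits are (1, 1, 4, 3, 1).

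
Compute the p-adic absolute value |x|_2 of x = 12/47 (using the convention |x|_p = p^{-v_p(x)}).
|12/47|_2 = 1/4

Step 1 — compute v_2(x) by factoring powers of 2 out of the numerator and denominator: v_2(12/47) = 2. Step 2 — apply |x|_p = p^{-v_p(x)} = 2^{-2} = 1/4.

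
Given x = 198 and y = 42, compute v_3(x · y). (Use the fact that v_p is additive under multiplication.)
v_3(8316) = 3

v_p(x) = 2 (factor: 198 = 3^2 · 22); v_p(y) = 1 (factor: 42 = 3^1 · 14). Additivity: v_p(xy) = v_p(x) + v_p(y) = 2 + 1 = 3. (Direct check: xy = 8316 = 3^3 · (308).)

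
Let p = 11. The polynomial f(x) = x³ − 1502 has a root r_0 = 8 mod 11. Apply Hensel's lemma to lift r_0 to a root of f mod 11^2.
r_1 = 85 (mod 121)

Hensel: r_{i+1} = r_i − f(r_i)/f′(r_i) mod 11^{i+2}, where f′(x) = 3x². Iterate:
  r_0 = 8 (mod 11)
  r_1 = 85 (mod 121)
Final: r = 85 with f(r) ≡ 0 mod 11^2.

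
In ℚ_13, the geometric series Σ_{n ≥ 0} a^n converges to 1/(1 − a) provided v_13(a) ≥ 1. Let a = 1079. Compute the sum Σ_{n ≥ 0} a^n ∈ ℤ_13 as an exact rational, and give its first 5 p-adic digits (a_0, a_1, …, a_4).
Σ a^n = 1/(1 − a) = -1/1078;  first 5 digits = (1, 5, 5, 5, 7)

v_13(a) = 1 ≥ 1, so the series converges in ℤ_13 to 1/(1 − a) = 1/(1 − 1079) = -1/1078. Expand this rational in ℤ_13: compute digits iteratively via d_i = x_i mod 13, x_{i+1} = (x_i − d_i)/13. The first 5 digits are (1, 5, 5, 5, 7).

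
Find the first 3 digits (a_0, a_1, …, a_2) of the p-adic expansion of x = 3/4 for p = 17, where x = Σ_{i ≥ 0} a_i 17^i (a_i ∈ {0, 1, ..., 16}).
(a_0, …, a_2) = (5, 4, 4)

v_17(3/4) = 0 (numerator and denominator both coprime to 17), so x ∈ ℤ_17^×. Compute digits iteratively via a_i = x_i mod 17, x_{i+1} = (x_i − a_i)/17, with x_0 = x:
  x_0 = 3/4;  a_0 = 5;  x_1 = (x_0 − 5)/17 = -1/4
  x_1 = -1/4;  a_1 = 4;  x_2 = (x_1 − 4)/17 = -1/4
  x_2 = -1/4;  a_2 = 4;  x_3 = (x_2 − 4)/17 = -1/4
Digits: (5, 4, 4).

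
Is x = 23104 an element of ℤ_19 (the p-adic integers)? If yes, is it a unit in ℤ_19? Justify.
x ∈ ℤ_19 but not a unit; v_19(x) = 2 > 0

ℤ_19 = {x ∈ ℚ_19 : v_19(x) ≥ 0} and ℤ_19^× = {x ∈ ℤ_19 : v_19(x) = 0}. Here v_19(23104) = v_19(num) − v_19(den) = 2; compare against these criteria.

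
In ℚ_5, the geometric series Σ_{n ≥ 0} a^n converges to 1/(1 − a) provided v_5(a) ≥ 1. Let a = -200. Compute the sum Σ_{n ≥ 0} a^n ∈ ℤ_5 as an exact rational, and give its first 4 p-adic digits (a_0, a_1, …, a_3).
Σ a^n = 1/(1 − a) = 1/201;  first 4 digits = (1, 0, 2, 3)

v_5(a) = 2 ≥ 1, so the series converges in ℤ_5 to 1/(1 − a) = 1/(1 − (-200)) = 1/201. Expand this rational in ℤ_5: compute digits iteratively via d_i = x_i mod 5, x_{i+1} = (x_i − d_i)/5. The first 4 digits are (1, 0, 2, 3).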